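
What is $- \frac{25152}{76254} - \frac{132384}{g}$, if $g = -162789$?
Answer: $\frac{333352256}{689628467} \approx 0.48338$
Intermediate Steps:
$- \frac{25152}{76254} - \frac{132384}{g} = - \frac{25152}{76254} - \frac{132384}{-162789} = \left(-25152\right) \frac{1}{76254} - - \frac{44128}{54263} = - \frac{4192}{12709} + \frac{44128}{54263} = \frac{333352256}{689628467}$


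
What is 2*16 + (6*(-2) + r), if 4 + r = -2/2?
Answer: 15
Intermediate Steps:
r = -5 (r = -4 - 2/2 = -4 - 2*½ = -4 - 1 = -5)
2*16 + (6*(-2) + r) = 2*16 + (6*(-2) - 5) = 32 + (-12 - 5) = 32 - 17 = 15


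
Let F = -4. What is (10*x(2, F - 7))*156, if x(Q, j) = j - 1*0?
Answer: -17160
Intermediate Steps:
x(Q, j) = j (x(Q, j) = j + 0 = j)
(10*x(2, F - 7))*156 = (10*(-4 - 7))*156 = (10*(-11))*156 = -110*156 = -17160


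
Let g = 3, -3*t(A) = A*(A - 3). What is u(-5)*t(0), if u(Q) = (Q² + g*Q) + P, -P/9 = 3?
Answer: 0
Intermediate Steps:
t(A) = -A*(-3 + A)/3 (t(A) = -A*(A - 3)/3 = -A*(-3 + A)/3)
P = -27 (P = -9*3 = -27)
u(Q) = -27 + Q² + 3*Q (u(Q) = (Q² + 3*Q) - 27 = -27 + Q² + 3*Q)
u(-5)*t(0) = (-27 + (-5)² + 3*(-5))*((⅓)*0*(3 - 1*0)) = (-27 + 25 - 15)*((⅓)*0*(3 + 0)) = -17*0*3/3 = -17*0 = 0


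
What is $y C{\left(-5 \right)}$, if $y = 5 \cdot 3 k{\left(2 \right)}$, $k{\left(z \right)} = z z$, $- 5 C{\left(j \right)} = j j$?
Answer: $-300$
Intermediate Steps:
$C{\left(j \right)} = - \frac{j^{2}}{5}$ ($C{\left(j \right)} = - \frac{j j}{5} = - \frac{j^{2}}{5}$)
$k{\left(z \right)} = z^{2}$
$y = 60$ ($y = 5 \cdot 3 \cdot 2^{2} = 15 \cdot 4 = 60$)
$y C{\left(-5 \right)} = 60 \left(- \frac{\left(-5\right)^{2}}{5}\right) = 60 \left(\left(- \frac{1}{5}\right) 25\right) = 60 \left(-5\right) = -300$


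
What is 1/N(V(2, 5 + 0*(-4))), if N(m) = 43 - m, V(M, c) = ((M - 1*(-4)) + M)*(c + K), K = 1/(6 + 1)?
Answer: 7/13 ≈ 0.53846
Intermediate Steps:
K = ⅐ (K = 1/7 = ⅐ ≈ 0.14286)
V(M, c) = (4 + 2*M)*(⅐ + c) (V(M, c) = ((M - 1*(-4)) + M)*(c + ⅐) = ((M + 4) + M)*(⅐ + c) = ((4 + M) + M)*(⅐ + c) = (4 + 2*M)*(⅐ + c))
1/N(V(2, 5 + 0*(-4))) = 1/(43 - (4/7 + 4*(5 + 0*(-4)) + (2/7)*2 + 2*2*(5 + 0*(-4)))) = 1/(43 - (4/7 + 4*(5 + 0) + 4/7 + 2*2*(5 + 0))) = 1/(43 - (4/7 + 4*5 + 4/7 + 2*2*5)) = 1/(43 - (4/7 + 20 + 4/7 + 20)) = 1/(43 - 1*288/7) = 1/(43 - 288/7) = 1/(13/7) = 7/13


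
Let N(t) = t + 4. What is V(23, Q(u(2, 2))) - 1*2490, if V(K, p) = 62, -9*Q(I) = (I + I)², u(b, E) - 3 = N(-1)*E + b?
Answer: -2428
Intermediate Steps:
N(t) = 4 + t
u(b, E) = 3 + b + 3*E (u(b, E) = 3 + ((4 - 1)*E + b) = 3 + (3*E + b) = 3 + (b + 3*E) = 3 + b + 3*E)
Q(I) = -4*I²/9 (Q(I) = -(I + I)²/9 = -4*I²/9)
V(23, Q(u(2, 2))) - 1*2490 = 62 - 1*2490 = 62 - 2490 = -2428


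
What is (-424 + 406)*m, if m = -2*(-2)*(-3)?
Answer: 216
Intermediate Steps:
m = -12 (m = 4*(-3) = -12)
(-424 + 406)*m = (-424 + 406)*(-12) = -18*(-12) = 216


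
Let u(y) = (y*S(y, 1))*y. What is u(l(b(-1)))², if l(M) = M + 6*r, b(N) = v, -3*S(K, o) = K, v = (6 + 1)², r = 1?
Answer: 27680640625/9 ≈ 3.0756e+9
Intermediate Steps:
v = 49 (v = 7² = 49)
S(K, o) = -K/3
b(N) = 49
l(M) = 6 + M (l(M) = M + 6*1 = M + 6 = 6 + M)
u(y) = -y³/3 (u(y) = (y*(-y/3))*y = (-y²/3)*y = -y³/3)
u(l(b(-1)))² = (-(6 + 49)³/3)² = (-⅓*55³)² = (-⅓*166375)² = (-166375/3)² = 27680640625/9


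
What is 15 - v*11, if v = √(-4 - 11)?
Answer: 15 - 11*I*√15 ≈ 15.0 - 42.603*I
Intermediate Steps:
v = I*√15 (v = √(-15) = I*√15 ≈ 3.873*I)
15 - v*11 = 15 - I*√15*11 = 15 - 11*I*√15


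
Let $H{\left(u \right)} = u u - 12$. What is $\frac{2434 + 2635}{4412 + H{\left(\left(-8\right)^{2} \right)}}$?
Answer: $\frac{5069}{8496} \approx 0.59663$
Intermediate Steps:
$H{\left(u \right)} = -12 + u^{2}$ ($H{\left(u \right)} = u^{2} - 12 = -12 + u^{2}$)
$\frac{2434 + 2635}{4412 + H{\left(\left(-8\right)^{2} \right)}} = \frac{2434 + 2635}{4412 - \left(12 - \left(\left(-8\right)^{2}\right)^{2}\right)} = \frac{5069}{4412 - \left(12 - 64^{2}\right)} = \frac{5069}{4412 + \left(-12 + 4096\right)} = \frac{5069}{4412 + 4084} = \frac{5069}{8496}$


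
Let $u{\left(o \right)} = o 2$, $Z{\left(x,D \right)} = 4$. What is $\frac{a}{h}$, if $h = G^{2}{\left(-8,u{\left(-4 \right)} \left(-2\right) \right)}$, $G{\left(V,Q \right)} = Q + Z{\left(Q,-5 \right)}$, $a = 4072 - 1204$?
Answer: $\frac{717}{100} \approx 7.17$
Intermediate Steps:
$u{\left(o \right)} = 2 o$
$a = 2868$
$G{\left(V,Q \right)} = 4 + Q$ ($G{\left(V,Q \right)} = Q + 4 = 4 + Q$)
$h = 400$ ($h = \left(4 + 2 \left(-4\right) \left(-2\right)\right)^{2} = \left(4 - -16\right)^{2} = \left(4 + 16\right)^{2} = 20^{2} = 400$)
$\frac{a}{h} = \frac{2868}{400} = 2868 \cdot \frac{1}{400} = \frac{717}{100}$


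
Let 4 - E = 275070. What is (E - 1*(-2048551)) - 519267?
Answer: 1254218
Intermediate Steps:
E = -275066 (E = 4 - 1*275070 = 4 - 275070 = -275066)
(E - 1*(-2048551)) - 519267 = (-275066 - 1*(-2048551)) - 519267 = (-275066 + 2048551) - 519267 = 1773485 - 519267 = 1254218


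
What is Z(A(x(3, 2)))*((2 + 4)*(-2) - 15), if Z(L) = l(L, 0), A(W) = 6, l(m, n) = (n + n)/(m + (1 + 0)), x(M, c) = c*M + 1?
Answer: 0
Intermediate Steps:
x(M, c) = 1 + M*c (x(M, c) = M*c + 1 = 1 + M*c)
l(m, n) = 2*n/(1 + m) (l(m, n) = (2*n)/(m + 1) = (2*n)/(1 + m) = 2*n/(1 + m))
Z(L) = 0 (Z(L) = 2*0/(1 + L) = 0)
Z(A(x(3, 2)))*((2 + 4)*(-2) - 15) = 0*((2 + 4)*(-2) - 15) = 0*(6*(-2) - 15) = 0*(-12 - 15) = 0*(-27) = 0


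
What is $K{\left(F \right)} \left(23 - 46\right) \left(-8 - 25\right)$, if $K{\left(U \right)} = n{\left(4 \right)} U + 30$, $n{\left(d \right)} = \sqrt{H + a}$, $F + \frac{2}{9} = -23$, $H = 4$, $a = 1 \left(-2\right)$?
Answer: $22770 - \frac{52877 \sqrt{2}}{3} \approx -2156.5$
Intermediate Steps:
$a = -2$
$F = - \frac{209}{9}$ ($F = - \frac{2}{9} - 23 = - \frac{209}{9} \approx -23.222$)
$n{\left(d \right)} = \sqrt{2}$ ($n{\left(d \right)} = \sqrt{4 - 2} = \sqrt{2}$)
$K{\left(U \right)} = 30 + U \sqrt{2}$ ($K{\left(U \right)} = \sqrt{2} U + 30 = U \sqrt{2} + 30 = 30 + U \sqrt{2}$)
$K{\left(F \right)} \left(23 - 46\right) \left(-8 - 25\right) = \left(30 - \frac{209 \sqrt{2}}{9}\right) \left(23 - 46\right) \left(-8 - 25\right) = \left(30 - \frac{209 \sqrt{2}}{9}\right) \left(\left(-23\right) \left(-33\right)\right) = \left(30 - \frac{209 \sqrt{2}}{9}\right) 759 = 22770 - \frac{52877 \sqrt{2}}{3}$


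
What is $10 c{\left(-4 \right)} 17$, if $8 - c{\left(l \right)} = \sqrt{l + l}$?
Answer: $1360 - 340 i \sqrt{2} \approx 1360.0 - 480.83 i$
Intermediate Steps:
$c{\left(l \right)} = 8 - \sqrt{2} \sqrt{l}$ ($c{\left(l \right)} = 8 - \sqrt{l + l} = 8 - \sqrt{2 l} = 8 - \sqrt{2} \sqrt{l}$)
$10 c{\left(-4 \right)} 17 = 10 \left(8 - \sqrt{2} \sqrt{-4}\right) 17 = 10 \left(8 - \sqrt{2} \cdot 2 i\right) 17 = 10 \left(8 - 2 i \sqrt{2}\right) 17 = \left(80 - 20 i \sqrt{2}\right) 17 = 1360 - 340 i \sqrt{2}$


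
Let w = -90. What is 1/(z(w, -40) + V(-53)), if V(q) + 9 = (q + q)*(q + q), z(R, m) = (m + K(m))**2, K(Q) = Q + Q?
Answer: 1/25627 ≈ 3.9021e-5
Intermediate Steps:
K(Q) = 2*Q
z(R, m) = 9*m**2 (z(R, m) = (m + 2*m)**2 = (3*m)**2 = 9*m**2)
V(q) = -9 + 4*q**2 (V(q) = -9 + (q + q)*(q + q) = -9 + (2*q)*(2*q) = -9 + 4*q**2)
1/(z(w, -40) + V(-53)) = 1/(9*(-40)**2 + (-9 + 4*(-53)**2)) = 1/(9*1600 + (-9 + 4*2809)) = 1/(14400 + (-9 + 11236)) = 1/(14400 + 11227) = 1/25627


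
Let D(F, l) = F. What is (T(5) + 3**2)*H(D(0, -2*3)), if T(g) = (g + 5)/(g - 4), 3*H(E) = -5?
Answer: -95/3 ≈ -31.667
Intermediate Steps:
H(E) = -5/3 (H(E) = (1/3)*(-5) = -5/3)
T(g) = (5 + g)/(-4 + g)
(T(5) + 3**2)*H(D(0, -2*3)) = ((5 + 5)/(-4 + 5) + 3**2)*(-5/3) = (10/1 + 9)*(-5/3) = (1*10 + 9)*(-5/3) = (10 + 9)*(-5/3) = 19*(-5/3) = -95/3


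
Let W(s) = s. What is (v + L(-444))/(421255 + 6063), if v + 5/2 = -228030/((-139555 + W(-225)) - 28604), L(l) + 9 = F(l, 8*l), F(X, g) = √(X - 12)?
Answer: -284731/11992252352 + I*√114/213659 ≈ -2.3743e-5 + 4.9972e-5*I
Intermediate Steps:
F(X, g) = √(-12 + X)
L(l) = -9 + √(-12 + l)
v = -32155/28064 (v = -5/2 - 228030/((-139555 - 225) - 28604) = -5/2 - 228030/(-139780 - 28604) = -5/2 - 228030/(-168384) = -5/2 - 228030*(-1/168384) = -5/2 + 38005/28064 = -32155/28064 ≈ -1.1458)
(v + L(-444))/(421255 + 6063) = (-32155/28064 + (-9 + √(-12 - 444)))/(421255 + 6063) = (-32155/28064 + (-9 + √(-456)))/427318 = (-32155/28064 + (-9 + 2*I*√114))*(1/427318) = (-284731/28064 + 2*I*√114)*(1/427318) = -284731/11992252352 + I*√114/213659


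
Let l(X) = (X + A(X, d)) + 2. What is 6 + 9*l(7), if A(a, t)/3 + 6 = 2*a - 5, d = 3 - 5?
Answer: 168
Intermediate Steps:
d = -2
A(a, t) = -33 + 6*a (A(a, t) = -18 + 3*(2*a - 5) = -18 + 3*(-5 + 2*a) = -18 + (-15 + 6*a) = -33 + 6*a)
l(X) = -31 + 7*X (l(X) = (X + (-33 + 6*X)) + 2 = (-33 + 7*X) + 2 = -31 + 7*X)
6 + 9*l(7) = 6 + 9*(-31 + 7*7) = 6 + 9*(-31 + 49) = 6 + 9*18 = 6 + 162 = 168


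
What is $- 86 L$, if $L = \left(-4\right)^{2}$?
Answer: $-1376$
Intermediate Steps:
$L = 16$
$- 86 L = \left(-86\right) 16 = -1376$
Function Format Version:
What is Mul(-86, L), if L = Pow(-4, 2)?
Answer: -1376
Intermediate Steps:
L = 16
Mul(-86, L) = Mul(-86, 16) = -1376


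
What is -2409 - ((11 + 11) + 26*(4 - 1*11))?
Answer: -2249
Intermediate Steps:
-2409 - ((11 + 11) + 26*(4 - 1*11)) = -2409 - (22 + 26*(4 - 11)) = -2409 - (22 + 26*(-7)) = -2409 - (22 - 182) = -2409 - 1*(-160) = -2409 + 160 = -2249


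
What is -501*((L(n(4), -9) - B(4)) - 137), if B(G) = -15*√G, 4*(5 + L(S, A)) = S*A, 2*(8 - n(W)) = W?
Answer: 125751/2 ≈ 62876.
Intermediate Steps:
n(W) = 8 - W/2
L(S, A) = -5 + A*S/4 (L(S, A) = -5 + (S*A)/4 = -5 + (A*S)/4 = -5 + A*S/4)
-501*((L(n(4), -9) - B(4)) - 137) = -501*(((-5 + (¼)*(-9)*(8 - ½*4)) - (-15)*√4) - 137) = -501*(((-5 + (¼)*(-9)*(8 - 2)) - (-15)*2) - 137) = -501*(((-5 + (¼)*(-9)*6) - 1*(-30)) - 137) = -501*(((-5 - 27/2) + 30) - 137) = -501*((-37/2 + 30) - 137) = -501*(23/2 - 137) = -501*(-251/2) = 125751/2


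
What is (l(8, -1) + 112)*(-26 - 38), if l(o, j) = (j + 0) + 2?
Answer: -7232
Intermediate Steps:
l(o, j) = 2 + j (l(o, j) = j + 2 = 2 + j)
(l(8, -1) + 112)*(-26 - 38) = ((2 - 1) + 112)*(-26 - 38) = (1 + 112)*(-64) = 113*(-64) = -7232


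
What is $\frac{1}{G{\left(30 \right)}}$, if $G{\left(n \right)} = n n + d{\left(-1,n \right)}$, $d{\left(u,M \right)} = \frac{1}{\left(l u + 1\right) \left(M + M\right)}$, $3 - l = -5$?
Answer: $\frac{420}{377999} \approx 0.0011111$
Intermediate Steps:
$l = 8$ ($l = 3 - -5 = 3 + 5 = 8$)
$d{\left(u,M \right)} = \frac{1}{2 M \left(1 + 8 u\right)}$ ($d{\left(u,M \right)} = \frac{1}{\left(8 u + 1\right) \left(M + M\right)} = \frac{1}{\left(1 + 8 u\right) 2 M} = \frac{1}{2 M \left(1 + 8 u\right)}$)
$G{\left(n \right)} = n^{2} - \frac{1}{14 n}$ ($G{\left(n \right)} = n n + \frac{1}{2 n \left(1 + 8 \left(-1\right)\right)} = n^{2} + \frac{1}{2 n \left(1 - 8\right)} = n^{2} + \frac{1}{2 n \left(-7\right)} = n^{2} + \frac{1}{2} \frac{1}{n} \left(- \frac{1}{7}\right) = n^{2} - \frac{1}{14 n}$)
$\frac{1}{G{\left(30 \right)}} = \frac{1}{\frac{1}{30} \left(- \frac{1}{14} + 30^{3}\right)} = \frac{1}{\frac{1}{30} \left(- \frac{1}{14} + 27000\right)} = \frac{1}{\frac{1}{30} \cdot \frac{377999}{14}} = \frac{1}{\frac{377999}{420}} = \frac{420}{377999}$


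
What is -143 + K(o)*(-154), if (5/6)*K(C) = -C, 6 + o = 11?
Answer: 781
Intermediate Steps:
o = 5 (o = -6 + 11 = 5)
K(C) = -6*C/5 (K(C) = 6*(-C)/5 = -6*C/5)
-143 + K(o)*(-154) = -143 - 6/5*5*(-154) = -143 - 6*(-154) = -143 + 924 = 781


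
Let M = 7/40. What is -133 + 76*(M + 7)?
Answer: 4123/10 ≈ 412.30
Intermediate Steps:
M = 7/40 (M = 7*(1/40) = 7/40 ≈ 0.17500)
-133 + 76*(M + 7) = -133 + 76*(7/40 + 7) = -133 + 76*(287/40) = -133 + 5453/10 = 4123/10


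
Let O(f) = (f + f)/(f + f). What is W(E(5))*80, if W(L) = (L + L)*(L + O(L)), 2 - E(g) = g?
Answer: 960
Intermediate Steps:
E(g) = 2 - g
O(f) = 1 (O(f) = (2*f)/((2*f)) = (2*f)*(1/(2*f)) = 1)
W(L) = 2*L*(1 + L) (W(L) = (L + L)*(L + 1) = (2*L)*(1 + L) = 2*L*(1 + L))
W(E(5))*80 = (2*(2 - 1*5)*(1 + (2 - 1*5)))*80 = (2*(2 - 5)*(1 + (2 - 5)))*80 = (2*(-3)*(1 - 3))*80 = (2*(-3)*(-2))*80 = 12*80 = 960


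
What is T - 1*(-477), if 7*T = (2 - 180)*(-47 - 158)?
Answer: 39829/7 ≈ 5689.9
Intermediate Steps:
T = 36490/7 (T = ((2 - 180)*(-47 - 158))/7 = (-178*(-205))/7 = (⅐)*36490 = 36490/7 ≈ 5212.9)
T - 1*(-477) = 36490/7 - 1*(-477) = 36490/7 + 477 = 39829/7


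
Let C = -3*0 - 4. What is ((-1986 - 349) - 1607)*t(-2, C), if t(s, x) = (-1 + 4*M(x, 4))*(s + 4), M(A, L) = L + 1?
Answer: -149796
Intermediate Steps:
C = -4 (C = 0 - 4 = -4)
M(A, L) = 1 + L
t(s, x) = 76 + 19*s (t(s, x) = (-1 + 4*(1 + 4))*(s + 4) = (-1 + 4*5)*(4 + s) = (-1 + 20)*(4 + s) = 19*(4 + s) = 76 + 19*s)
((-1986 - 349) - 1607)*t(-2, C) = ((-1986 - 349) - 1607)*(76 + 19*(-2)) = (-2335 - 1607)*(76 - 38) = -3942*38 = -149796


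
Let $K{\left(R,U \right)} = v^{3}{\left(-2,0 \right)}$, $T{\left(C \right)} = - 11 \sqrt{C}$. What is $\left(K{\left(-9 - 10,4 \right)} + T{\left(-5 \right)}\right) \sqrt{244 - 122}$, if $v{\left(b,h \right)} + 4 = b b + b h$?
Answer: $- 11 i \sqrt{610} \approx - 271.68 i$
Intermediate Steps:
$v{\left(b,h \right)} = -4 + b^{2} + b h$ ($v{\left(b,h \right)} = -4 + \left(b b + b h\right) = -4 + \left(b^{2} + b h\right) = -4 + b^{2} + b h$)
$K{\left(R,U \right)} = 0$ ($K{\left(R,U \right)} = \left(-4 + \left(-2\right)^{2} - 0\right)^{3} = \left(-4 + 4 + 0\right)^{3} = 0^{3} = 0$)
$\left(K{\left(-9 - 10,4 \right)} + T{\left(-5 \right)}\right) \sqrt{244 - 122} = \left(0 - 11 \sqrt{-5}\right) \sqrt{244 - 122} = \left(0 - 11 i \sqrt{5}\right) \sqrt{122} = - 11 i \sqrt{5} \sqrt{122} = - 11 i \sqrt{610}$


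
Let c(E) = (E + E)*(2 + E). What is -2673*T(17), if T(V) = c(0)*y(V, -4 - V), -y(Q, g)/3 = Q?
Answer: 0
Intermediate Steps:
y(Q, g) = -3*Q
c(E) = 2*E*(2 + E) (c(E) = (2*E)*(2 + E) = 2*E*(2 + E))
T(V) = 0 (T(V) = (2*0*(2 + 0))*(-3*V) = (2*0*2)*(-3*V) = 0*(-3*V) = 0)
-2673*T(17) = -2673*0 = 0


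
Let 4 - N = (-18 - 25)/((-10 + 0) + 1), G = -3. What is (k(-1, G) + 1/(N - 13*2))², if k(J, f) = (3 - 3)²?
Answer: 81/58081 ≈ 0.0013946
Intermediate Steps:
k(J, f) = 0 (k(J, f) = 0² = 0)
N = -7/9 (N = 4 - (-18 - 25)/((-10 + 0) + 1) = 4 - (-43)/(-10 + 1) = 4 - (-43)/(-9) = 4 - (-43)*(-1)/9 = 4 - 1*43/9 = 4 - 43/9 = -7/9 ≈ -0.77778)
(k(-1, G) + 1/(N - 13*2))² = (0 + 1/(-7/9 - 13*2))² = (0 + 1/(-7/9 - 26))² = (0 + 1/(-241/9))² = (0 - 9/241)² = (-9/241)² = 81/58081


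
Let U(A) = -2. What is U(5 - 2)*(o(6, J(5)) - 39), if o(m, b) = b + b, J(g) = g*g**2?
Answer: -422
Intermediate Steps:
J(g) = g**3
o(m, b) = 2*b
U(5 - 2)*(o(6, J(5)) - 39) = -2*(2*5**3 - 39) = -2*(2*125 - 39) = -2*(250 - 39) = -2*211 = -422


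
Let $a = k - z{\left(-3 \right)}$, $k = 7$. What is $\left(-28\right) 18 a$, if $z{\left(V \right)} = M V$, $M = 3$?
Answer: $-8064$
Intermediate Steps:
$z{\left(V \right)} = 3 V$
$a = 16$ ($a = 7 - 3 \left(-3\right) = 7 - -9 = 7 + 9 = 16$)
$\left(-28\right) 18 a = \left(-28\right) 18 \cdot 16 = \left(-504\right) 16 = -8064$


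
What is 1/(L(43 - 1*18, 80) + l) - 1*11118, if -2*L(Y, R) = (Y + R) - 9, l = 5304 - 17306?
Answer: -133971901/12050 ≈ -11118.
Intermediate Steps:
l = -12002
L(Y, R) = 9/2 - R/2 - Y/2 (L(Y, R) = -((Y + R) - 9)/2 = -((R + Y) - 9)/2 = -(-9 + R + Y)/2 = 9/2 - R/2 - Y/2)
1/(L(43 - 1*18, 80) + l) - 1*11118 = 1/((9/2 - ½*80 - (43 - 1*18)/2) - 12002) - 1*11118 = 1/((9/2 - 40 - (43 - 18)/2) - 12002) - 11118 = 1/((9/2 - 40 - ½*25) - 12002) - 11118 = 1/((9/2 - 40 - 25/2) - 12002) - 11118 = 1/(-48 - 12002) - 11118 = 1/(-12050) - 11118 = -1/12050 - 11118 = -133971901/12050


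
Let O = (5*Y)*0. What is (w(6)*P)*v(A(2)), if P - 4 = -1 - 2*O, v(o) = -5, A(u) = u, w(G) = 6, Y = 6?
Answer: -90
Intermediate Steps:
O = 0 (O = (5*6)*0 = 30*0 = 0)
P = 3 (P = 4 + (-1 - 2*0) = 4 + (-1 + 0) = 4 - 1 = 3)
(w(6)*P)*v(A(2)) = (6*3)*(-5) = 18*(-5) = -90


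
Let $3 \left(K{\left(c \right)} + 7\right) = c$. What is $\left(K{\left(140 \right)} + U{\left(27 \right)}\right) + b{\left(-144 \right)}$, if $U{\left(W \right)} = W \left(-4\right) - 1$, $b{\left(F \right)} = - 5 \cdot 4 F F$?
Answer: $- \frac{1244368}{3} \approx -4.1479 \cdot 10^{5}$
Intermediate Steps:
$K{\left(c \right)} = -7 + \frac{c}{3}$
$b{\left(F \right)} = - 20 F^{2}$ ($b{\left(F \right)} = - 20 F F = - 20 F^{2}$)
$U{\left(W \right)} = -1 - 4 W$ ($U{\left(W \right)} = - 4 W - 1 = -1 - 4 W$)
$\left(K{\left(140 \right)} + U{\left(27 \right)}\right) + b{\left(-144 \right)} = \left(\left(-7 + \frac{1}{3} \cdot 140\right) - 109\right) - 20 \left(-144\right)^{2} = \left(\left(-7 + \frac{140}{3}\right) - 109\right) - 414720 = \left(\frac{119}{3} - 109\right) - 414720 = - \frac{208}{3} - 414720 = - \frac{1244368}{3}$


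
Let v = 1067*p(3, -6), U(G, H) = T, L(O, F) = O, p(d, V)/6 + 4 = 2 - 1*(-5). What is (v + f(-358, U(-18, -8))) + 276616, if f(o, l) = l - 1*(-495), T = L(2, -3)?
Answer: 296319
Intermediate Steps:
p(d, V) = 18 (p(d, V) = -24 + 6*(2 - 1*(-5)) = -24 + 6*(2 + 5) = -24 + 6*7 = -24 + 42 = 18)
T = 2
U(G, H) = 2
v = 19206 (v = 1067*18 = 19206)
f(o, l) = 495 + l (f(o, l) = l + 495 = 495 + l)
(v + f(-358, U(-18, -8))) + 276616 = (19206 + (495 + 2)) + 276616 = (19206 + 497) + 276616 = 19703 + 276616 = 296319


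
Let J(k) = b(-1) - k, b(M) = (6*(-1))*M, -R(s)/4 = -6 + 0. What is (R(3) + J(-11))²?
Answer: 1681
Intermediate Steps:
R(s) = 24 (R(s) = -4*(-6 + 0) = -4*(-6) = 24)
b(M) = -6*M
J(k) = 6 - k (J(k) = -6*(-1) - k = 6 - k)
(R(3) + J(-11))² = (24 + (6 - 1*(-11)))² = (24 + (6 + 11))² = (24 + 17)² = 41² = 1681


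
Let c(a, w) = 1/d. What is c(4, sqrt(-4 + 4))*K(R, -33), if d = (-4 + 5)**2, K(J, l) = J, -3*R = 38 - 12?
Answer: -26/3 ≈ -8.6667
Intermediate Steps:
R = -26/3 (R = -(38 - 12)/3 = -1/3*26 = -26/3 ≈ -8.6667)
d = 1 (d = 1**2 = 1)
c(a, w) = 1 (c(a, w) = 1/1 = 1)
c(4, sqrt(-4 + 4))*K(R, -33) = 1*(-26/3) = -26/3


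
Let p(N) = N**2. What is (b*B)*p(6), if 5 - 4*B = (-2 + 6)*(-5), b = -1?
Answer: -225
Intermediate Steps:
B = 25/4 (B = 5/4 - (-2 + 6)*(-5)/4 = 5/4 - (-5) = 5/4 - 1/4*(-20) = 5/4 + 5 = 25/4 ≈ 6.2500)
(b*B)*p(6) = -1*25/4*6**2 = -25/4*36 = -225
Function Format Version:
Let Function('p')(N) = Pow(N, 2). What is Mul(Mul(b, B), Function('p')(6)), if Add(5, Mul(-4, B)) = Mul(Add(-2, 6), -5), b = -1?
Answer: -225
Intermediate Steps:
B = Rational(25, 4) (B = Add(Rational(5, 4), Mul(Rational(-1, 4), Mul(Add(-2, 6), -5))) = Add(Rational(5, 4), Mul(Rational(-1, 4), Mul(4, -5))) = Add(Rational(5, 4), Mul(Rational(-1, 4), -20)) = Add(Rational(5, 4), 5) = Rational(25, 4) ≈ 6.2500)
Mul(Mul(b, B), Function('p')(6)) = Mul(Mul(-1, Rational(25, 4)), Pow(6, 2)) = Mul(Rational(-25, 4), 36) = -225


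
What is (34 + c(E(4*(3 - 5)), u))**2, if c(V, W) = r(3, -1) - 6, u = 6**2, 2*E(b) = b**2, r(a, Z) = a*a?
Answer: 1369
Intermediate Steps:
r(a, Z) = a**2
E(b) = b**2/2
u = 36
c(V, W) = 3 (c(V, W) = 3**2 - 6 = 9 - 6 = 3)
(34 + c(E(4*(3 - 5)), u))**2 = (34 + 3)**2 = 37**2 = 1369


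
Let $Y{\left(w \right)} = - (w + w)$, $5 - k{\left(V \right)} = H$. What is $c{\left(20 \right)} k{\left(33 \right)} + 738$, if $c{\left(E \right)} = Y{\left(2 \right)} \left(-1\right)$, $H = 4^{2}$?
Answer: $694$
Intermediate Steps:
$H = 16$
$k{\left(V \right)} = -11$ ($k{\left(V \right)} = 5 - 16 = -11$)
$Y{\left(w \right)} = - 2 w$
$c{\left(E \right)} = 4$ ($c{\left(E \right)} = \left(-2\right) 2 \left(-1\right) = \left(-4\right) \left(-1\right) = 4$)
$c{\left(20 \right)} k{\left(33 \right)} + 738 = 4 \left(-11\right) + 738 = -44 + 738 = 694$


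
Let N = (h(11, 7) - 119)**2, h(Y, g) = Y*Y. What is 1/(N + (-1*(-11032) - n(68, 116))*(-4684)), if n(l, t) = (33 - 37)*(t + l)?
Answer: -1/55140048 ≈ -1.8136e-8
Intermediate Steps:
h(Y, g) = Y**2
n(l, t) = -4*l - 4*t (n(l, t) = -4*(l + t) = -4*l - 4*t)
N = 4 (N = (11**2 - 119)**2 = (121 - 119)**2 = 2**2 = 4)
1/(N + (-1*(-11032) - n(68, 116))*(-4684)) = 1/((4 + (-1*(-11032) - (-4*68 - 4*116)))*(-4684)) = -1/4684/(4 + (11032 - (-272 - 464))) = -1/4684/(4 + (11032 - 1*(-736))) = -1/4684/(4 + (11032 + 736)) = -1/4684/(4 + 11768) = -1/4684/11772 = (1/11772)*(-1/4684) = -1/55140048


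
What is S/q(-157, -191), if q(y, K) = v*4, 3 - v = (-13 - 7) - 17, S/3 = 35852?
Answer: 26889/40 ≈ 672.22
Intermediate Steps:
S = 107556 (S = 3*35852 = 107556)
v = 40 (v = 3 - ((-13 - 7) - 17) = 3 - (-20 - 17) = 3 - 1*(-37) = 3 + 37 = 40)
q(y, K) = 160 (q(y, K) = 40*4 = 160)
S/q(-157, -191) = 107556/160 = 107556*(1/160) = 26889/40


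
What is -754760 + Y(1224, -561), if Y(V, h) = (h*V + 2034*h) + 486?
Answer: -2582012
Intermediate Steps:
Y(V, h) = 486 + 2034*h + V*h (Y(V, h) = (V*h + 2034*h) + 486 = (2034*h + V*h) + 486 = 486 + 2034*h + V*h)
-754760 + Y(1224, -561) = -754760 + (486 + 2034*(-561) + 1224*(-561)) = -754760 + (486 - 1141074 - 686664) = -754760 - 1827252 = -2582012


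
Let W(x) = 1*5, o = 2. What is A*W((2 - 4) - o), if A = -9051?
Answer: -45255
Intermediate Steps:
W(x) = 5
A*W((2 - 4) - o) = -9051*5 = -45255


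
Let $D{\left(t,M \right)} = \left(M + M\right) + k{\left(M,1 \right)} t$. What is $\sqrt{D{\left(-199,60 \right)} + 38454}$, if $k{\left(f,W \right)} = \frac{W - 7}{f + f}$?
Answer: $\frac{\sqrt{3858395}}{10} \approx 196.43$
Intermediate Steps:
$k{\left(f,W \right)} = \frac{-7 + W}{2 f}$
$D{\left(t,M \right)} = 2 M - \frac{3 t}{M}$ ($D{\left(t,M \right)} = \left(M + M\right) + \frac{-7 + 1}{2 M} t = 2 M + \frac{1}{2} \frac{1}{M} \left(-6\right) t = 2 M + - \frac{3}{M} t = 2 M - \frac{3 t}{M}$)
$\sqrt{D{\left(-199,60 \right)} + 38454} = \sqrt{\left(2 \cdot 60 - - \frac{597}{60}\right) + 38454} = \sqrt{\left(120 - \left(-597\right) \frac{1}{60}\right) + 38454} = \sqrt{\left(120 + \frac{199}{20}\right) + 38454} = \sqrt{\frac{2599}{20} + 38454} = \sqrt{\frac{771679}{20}} = \frac{\sqrt{3858395}}{10}$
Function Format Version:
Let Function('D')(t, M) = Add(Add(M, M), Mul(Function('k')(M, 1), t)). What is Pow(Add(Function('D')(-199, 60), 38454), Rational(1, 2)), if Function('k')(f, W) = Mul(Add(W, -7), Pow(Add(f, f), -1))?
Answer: Mul(Rational(1, 10), Pow(3858395, Rational(1, 2))) ≈ 196.43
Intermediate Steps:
Function('k')(f, W) = Mul(Rational(1, 2), Pow(f, -1), Add(-7, W)) (Function('k')(f, W) = Mul(Add(-7, W), Pow(Mul(2, f), -1)) = Mul(Add(-7, W), Mul(Rational(1, 2), Pow(f, -1))) = Mul(Rational(1, 2), Pow(f, -1), Add(-7, W)))
Function('D')(t, M) = Add(Mul(2, M), Mul(-3, t, Pow(M, -1))) (Function('D')(t, M) = Add(Add(M, M), Mul(Mul(Rational(1, 2), Pow(M, -1), Add(-7, 1)), t)) = Add(Mul(2, M), Mul(Mul(Rational(1, 2), Pow(M, -1), -6), t)) = Add(Mul(2, M), Mul(Mul(-3, Pow(M, -1)), t)) = Add(Mul(2, M), Mul(-3, t, Pow(M, -1))))
Pow(Add(Function('D')(-199, 60), 38454), Rational(1, 2)) = Pow(Add(Add(Mul(2, 60), Mul(-3, -199, Pow(60, -1))), 38454), Rational(1, 2)) = Pow(Add(Add(120, Mul(-3, -199, Rational(1, 60))), 38454), Rational(1, 2)) = Pow(Add(Add(120, Rational(199, 20)), 38454), Rational(1, 2)) = Pow(Add(Rational(2599, 20), 38454), Rational(1, 2)) = Pow(Rational(771679, 20), Rational(1, 2)) = Mul(Rational(1, 10), Pow(3858395, Rational(1, 2)))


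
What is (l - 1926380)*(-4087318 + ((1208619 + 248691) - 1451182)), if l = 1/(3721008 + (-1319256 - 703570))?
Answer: 6675487885549849605/849091 ≈ 7.8619e+12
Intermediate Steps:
l = 1/1698182 (l = 1/(3721008 - 2022826) = 1/1698182 ≈ 5.8887e-7)
(l - 1926380)*(-4087318 + ((1208619 + 248691) - 1451182)) = (1/1698182 - 1926380)*(-4087318 + ((1208619 + 248691) - 1451182)) = -3271343841159*(-4087318 + (1457310 - 1451182))/1698182 = -3271343841159*(-4087318 + 6128)/1698182 = -3271343841159/1698182*(-4081190) = 6675487885549849605/849091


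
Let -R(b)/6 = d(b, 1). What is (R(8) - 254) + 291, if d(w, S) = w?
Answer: -11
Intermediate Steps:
R(b) = -6*b
(R(8) - 254) + 291 = (-6*8 - 254) + 291 = (-48 - 254) + 291 = -302 + 291 = -11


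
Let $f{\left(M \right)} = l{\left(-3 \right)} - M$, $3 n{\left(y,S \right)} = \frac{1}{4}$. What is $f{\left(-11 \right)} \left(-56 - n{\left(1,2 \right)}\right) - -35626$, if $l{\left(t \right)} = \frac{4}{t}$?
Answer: $\frac{1263019}{36} \approx 35084.0$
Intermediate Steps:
$n{\left(y,S \right)} = \frac{1}{12}$ ($n{\left(y,S \right)} = \frac{1}{3 \cdot 4} = \frac{1}{3} \cdot \frac{1}{4} = \frac{1}{12}$)
$f{\left(M \right)} = - \frac{4}{3} - M$ ($f{\left(M \right)} = \frac{4}{-3} - M = 4 \left(- \frac{1}{3}\right) - M = - \frac{4}{3} - M$)
$f{\left(-11 \right)} \left(-56 - n{\left(1,2 \right)}\right) - -35626 = \left(- \frac{4}{3} - -11\right) \left(-56 - \frac{1}{12}\right) - -35626 = \left(- \frac{4}{3} + 11\right) \left(-56 - \frac{1}{12}\right) + 35626 = \frac{29}{3} \left(- \frac{673}{12}\right) + 35626 = - \frac{19517}{36} + 35626 = \frac{1263019}{36}$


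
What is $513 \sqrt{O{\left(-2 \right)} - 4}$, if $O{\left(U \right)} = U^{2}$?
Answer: $0$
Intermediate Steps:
$513 \sqrt{O{\left(-2 \right)} - 4} = 513 \sqrt{\left(-2\right)^{2} - 4} = 513 \sqrt{4 - 4} = 513 \sqrt{0} = 513 \cdot 0 = 0$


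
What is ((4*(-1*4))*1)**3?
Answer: -4096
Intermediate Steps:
((4*(-1*4))*1)**3 = ((4*(-4))*1)**3 = (-16*1)**3 = (-16)**3 = -4096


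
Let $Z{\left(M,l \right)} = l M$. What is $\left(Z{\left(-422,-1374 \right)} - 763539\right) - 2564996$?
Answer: $-2748707$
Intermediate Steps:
$Z{\left(M,l \right)} = M l$
$\left(Z{\left(-422,-1374 \right)} - 763539\right) - 2564996 = \left(\left(-422\right) \left(-1374\right) - 763539\right) - 2564996 = \left(579828 - 763539\right) - 2564996 = -183711 - 2564996 = -2748707$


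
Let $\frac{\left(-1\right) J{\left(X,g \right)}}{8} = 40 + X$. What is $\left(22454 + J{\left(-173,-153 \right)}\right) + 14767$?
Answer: $38285$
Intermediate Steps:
$J{\left(X,g \right)} = -320 - 8 X$ ($J{\left(X,g \right)} = - 8 \left(40 + X\right) = -320 - 8 X$)
$\left(22454 + J{\left(-173,-153 \right)}\right) + 14767 = \left(22454 - -1064\right) + 14767 = \left(22454 + \left(-320 + 1384\right)\right) + 14767 = \left(22454 + 1064\right) + 14767 = 23518 + 14767 = 38285$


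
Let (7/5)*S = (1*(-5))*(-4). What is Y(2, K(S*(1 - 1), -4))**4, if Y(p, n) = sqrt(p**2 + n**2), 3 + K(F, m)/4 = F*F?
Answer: 21904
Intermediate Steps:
S = 100/7 (S = 5*((1*(-5))*(-4))/7 = 5*(-5*(-4))/7 = (5/7)*20 = 100/7 ≈ 14.286)
K(F, m) = -12 + 4*F**2 (K(F, m) = -12 + 4*(F*F) = -12 + 4*F**2)
Y(p, n) = sqrt(n**2 + p**2)
Y(2, K(S*(1 - 1), -4))**4 = (sqrt((-12 + 4*(100*(1 - 1)/7)**2)**2 + 2**2))**4 = (sqrt((-12 + 4*((100/7)*0)**2)**2 + 4))**4 = (sqrt((-12 + 4*0**2)**2 + 4))**4 = (sqrt((-12 + 4*0)**2 + 4))**4 = (sqrt((-12 + 0)**2 + 4))**4 = (sqrt((-12)**2 + 4))**4 = (sqrt(144 + 4))**4 = (sqrt(148))**4 = (2*sqrt(37))**4 = 21904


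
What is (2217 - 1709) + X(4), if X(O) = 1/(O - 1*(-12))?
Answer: 8129/16 ≈ 508.06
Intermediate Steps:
X(O) = 1/(12 + O) (X(O) = 1/(O + 12) = 1/(12 + O))
(2217 - 1709) + X(4) = (2217 - 1709) + 1/(12 + 4) = 508 + 1/16 = 8129/16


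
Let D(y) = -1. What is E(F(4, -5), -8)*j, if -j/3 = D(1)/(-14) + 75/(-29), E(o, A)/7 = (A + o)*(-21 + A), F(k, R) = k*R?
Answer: 42882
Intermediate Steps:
F(k, R) = R*k
E(o, A) = 7*(-21 + A)*(A + o) (E(o, A) = 7*((A + o)*(-21 + A)) = 7*((-21 + A)*(A + o)) = 7*(-21 + A)*(A + o))
j = 3063/406 (j = -3*(-1/(-14) + 75/(-29)) = -3*(-1*(-1/14) + 75*(-1/29)) = -3*(1/14 - 75/29) = -3*(-1021/406) = 3063/406 ≈ 7.5443)
E(F(4, -5), -8)*j = (-147*(-8) - (-735)*4 + 7*(-8)² + 7*(-8)*(-5*4))*(3063/406) = (1176 - 147*(-20) + 7*64 + 7*(-8)*(-20))*(3063/406) = (1176 + 2940 + 448 + 1120)*(3063/406) = 5684*(3063/406) = 42882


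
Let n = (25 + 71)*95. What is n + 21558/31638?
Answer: 48093353/5273 ≈ 9120.7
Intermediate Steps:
n = 9120 (n = 96*95 = 9120)
n + 21558/31638 = 9120 + 21558/31638 = 9120 + 21558*(1/31638) = 9120 + 3593/5273 = 48093353/5273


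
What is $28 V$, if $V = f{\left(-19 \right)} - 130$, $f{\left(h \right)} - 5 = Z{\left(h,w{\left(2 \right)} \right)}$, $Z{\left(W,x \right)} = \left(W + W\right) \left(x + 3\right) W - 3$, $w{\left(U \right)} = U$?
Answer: $97496$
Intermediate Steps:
$Z{\left(W,x \right)} = -3 + 2 W^{2} \left(3 + x\right)$ ($Z{\left(W,x \right)} = 2 W \left(3 + x\right) W - 3 = 2 W^{2} \left(3 + x\right) - 3 = -3 + 2 W^{2} \left(3 + x\right)$)
$f{\left(h \right)} = 2 + 10 h^{2}$ ($f{\left(h \right)} = 5 + \left(-3 + 6 h^{2} + 2 \cdot 2 h^{2}\right) = 5 + \left(-3 + 6 h^{2} + 4 h^{2}\right) = 5 + \left(-3 + 10 h^{2}\right) = 2 + 10 h^{2}$)
$V = 3482$ ($V = \left(2 + 10 \left(-19\right)^{2}\right) - 130 = \left(2 + 10 \cdot 361\right) + \left(-142 + 12\right) = \left(2 + 3610\right) - 130 = 3612 - 130 = 3482$)
$28 V = 28 \cdot 3482 = 97496$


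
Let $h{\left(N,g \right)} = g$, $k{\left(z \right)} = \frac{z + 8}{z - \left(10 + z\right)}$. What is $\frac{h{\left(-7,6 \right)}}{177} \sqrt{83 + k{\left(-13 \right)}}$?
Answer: $\frac{\sqrt{334}}{59} \approx 0.30976$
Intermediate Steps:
$k{\left(z \right)} = - \frac{4}{5} - \frac{z}{10}$ ($k{\left(z \right)} = \frac{8 + z}{-10} = \left(8 + z\right) \left(- \frac{1}{10}\right) = - \frac{4}{5} - \frac{z}{10}$)
$\frac{h{\left(-7,6 \right)}}{177} \sqrt{83 + k{\left(-13 \right)}} = \frac{6}{177} \sqrt{83 - - \frac{1}{2}} = 6 \cdot \frac{1}{177} \sqrt{83 + \left(- \frac{4}{5} + \frac{13}{10}\right)} = \frac{2 \sqrt{83 + \frac{1}{2}}}{59} = \frac{2 \sqrt{\frac{167}{2}}}{59} = \frac{2 \frac{\sqrt{334}}{2}}{59} = \frac{\sqrt{334}}{59}$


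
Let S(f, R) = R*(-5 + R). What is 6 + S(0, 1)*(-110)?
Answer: 446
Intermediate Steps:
6 + S(0, 1)*(-110) = 6 + (1*(-5 + 1))*(-110) = 6 + (1*(-4))*(-110) = 6 - 4*(-110) = 6 + 440 = 446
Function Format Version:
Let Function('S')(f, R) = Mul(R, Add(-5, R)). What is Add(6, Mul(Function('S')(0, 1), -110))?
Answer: 446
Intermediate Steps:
Add(6, Mul(Function('S')(0, 1), -110)) = Add(6, Mul(Mul(1, Add(-5, 1)), -110)) = Add(6, Mul(Mul(1, -4), -110)) = Add(6, Mul(-4, -110)) = Add(6, 440) = 446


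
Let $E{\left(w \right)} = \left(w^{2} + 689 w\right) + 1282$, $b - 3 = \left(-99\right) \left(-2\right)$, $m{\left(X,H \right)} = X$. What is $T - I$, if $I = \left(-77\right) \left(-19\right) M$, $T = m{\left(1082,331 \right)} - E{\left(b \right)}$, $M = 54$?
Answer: $-258092$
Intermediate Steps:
$b = 201$ ($b = 3 - -198 = 3 + 198 = 201$)
$E{\left(w \right)} = 1282 + w^{2} + 689 w$
$T = -179090$ ($T = 1082 - \left(1282 + 201^{2} + 689 \cdot 201\right) = 1082 - \left(1282 + 40401 + 138489\right) = 1082 - 180172 = -179090$)
$I = 79002$ ($I = \left(-77\right) \left(-19\right) 54 = 1463 \cdot 54 = 79002$)
$T - I = -179090 - 79002 = -258092$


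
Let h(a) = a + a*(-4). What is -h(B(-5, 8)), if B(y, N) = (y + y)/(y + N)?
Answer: -10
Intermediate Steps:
B(y, N) = 2*y/(N + y) (B(y, N) = (2*y)/(N + y) = 2*y/(N + y))
h(a) = -3*a (h(a) = a - 4*a = -3*a)
-h(B(-5, 8)) = -(-3)*2*(-5)/(8 - 5) = -(-3)*2*(-5)/3 = -(-3)*2*(-5)*(⅓) = -(-3)*(-10)/3 = -1*10 = -10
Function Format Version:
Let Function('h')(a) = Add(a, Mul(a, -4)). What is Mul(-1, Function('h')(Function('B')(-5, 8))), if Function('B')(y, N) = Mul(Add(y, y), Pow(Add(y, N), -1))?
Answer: -10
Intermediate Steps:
Function('B')(y, N) = Mul(2, y, Pow(Add(N, y), -1)) (Function('B')(y, N) = Mul(Mul(2, y), Pow(Add(N, y), -1)) = Mul(2, y, Pow(Add(N, y), -1)))
Function('h')(a) = Mul(-3, a) (Function('h')(a) = Add(a, Mul(-4, a)) = Mul(-3, a))
Mul(-1, Function('h')(Function('B')(-5, 8))) = Mul(-1, Mul(-3, Mul(2, -5, Pow(Add(8, -5), -1)))) = Mul(-1, Mul(-3, Mul(2, -5, Pow(3, -1)))) = Mul(-1, Mul(-3, Mul(2, -5, Rational(1, 3)))) = Mul(-1, Mul(-3, Rational(-10, 3))) = Mul(-1, 10) = -10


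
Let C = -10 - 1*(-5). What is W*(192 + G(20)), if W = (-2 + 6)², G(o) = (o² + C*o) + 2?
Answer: 7904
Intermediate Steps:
C = -5 (C = -10 + 5 = -5)
G(o) = 2 + o² - 5*o (G(o) = (o² - 5*o) + 2 = 2 + o² - 5*o)
W = 16 (W = 4² = 16)
W*(192 + G(20)) = 16*(192 + (2 + 20² - 5*20)) = 16*(192 + (2 + 400 - 100)) = 16*(192 + 302) = 16*494 = 7904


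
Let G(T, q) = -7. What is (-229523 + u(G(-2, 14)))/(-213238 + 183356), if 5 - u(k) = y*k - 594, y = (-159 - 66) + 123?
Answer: 114819/14941 ≈ 7.6848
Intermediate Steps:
y = -102 (y = -225 + 123 = -102)
u(k) = 599 + 102*k (u(k) = 5 - (-102*k - 594) = 5 - (-594 - 102*k) = 5 + (594 + 102*k) = 599 + 102*k)
(-229523 + u(G(-2, 14)))/(-213238 + 183356) = (-229523 + (599 + 102*(-7)))/(-213238 + 183356) = (-229523 + (599 - 714))/(-29882) = (-229523 - 115)*(-1/29882) = -229638*(-1/29882) = 114819/14941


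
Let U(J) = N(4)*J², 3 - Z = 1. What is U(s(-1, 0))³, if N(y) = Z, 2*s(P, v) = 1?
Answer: ⅛ ≈ 0.12500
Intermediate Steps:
s(P, v) = ½ (s(P, v) = (½)*1 = ½)
Z = 2 (Z = 3 - 1*1 = 3 - 1 = 2)
N(y) = 2
U(J) = 2*J²
U(s(-1, 0))³ = (2*(½)²)³ = (2*(¼))³ = (½)³ = ⅛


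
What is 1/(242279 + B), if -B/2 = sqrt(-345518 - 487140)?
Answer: 242279/58702444473 + 2*I*sqrt(832658)/58702444473 ≈ 4.1272e-6 + 3.1089e-8*I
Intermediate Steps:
B = -2*I*sqrt(832658) (B = -2*sqrt(-345518 - 487140) = -2*I*sqrt(832658) ≈ -1825.0*I)
1/(242279 + B) = 1/(242279 - 2*I*sqrt(832658))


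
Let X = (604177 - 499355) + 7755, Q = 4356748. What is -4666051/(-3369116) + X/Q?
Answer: 1294255833380/917399337173 ≈ 1.4108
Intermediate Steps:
X = 112577 (X = 104822 + 7755 = 112577)
-4666051/(-3369116) + X/Q = -4666051/(-3369116) + 112577/4356748 = -4666051*(-1/3369116) + 112577*(1/4356748) = 4666051/3369116 + 112577/4356748 = 1294255833380/917399337173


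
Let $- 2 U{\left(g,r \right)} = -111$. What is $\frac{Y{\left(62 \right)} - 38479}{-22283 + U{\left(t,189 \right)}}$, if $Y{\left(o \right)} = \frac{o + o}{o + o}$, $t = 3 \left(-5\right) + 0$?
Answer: $\frac{76956}{44455} \approx 1.7311$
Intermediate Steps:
$t = -15$ ($t = -15 + 0 = -15$)
$Y{\left(o \right)} = 1$ ($Y{\left(o \right)} = \frac{2 o}{2 o} = 2 o \frac{1}{2 o} = 1$)
$U{\left(g,r \right)} = \frac{111}{2}$ ($U{\left(g,r \right)} = \left(- \frac{1}{2}\right) \left(-111\right) = \frac{111}{2}$)
$\frac{Y{\left(62 \right)} - 38479}{-22283 + U{\left(t,189 \right)}} = \frac{1 - 38479}{-22283 + \frac{111}{2}} = - \frac{38478}{- \frac{44455}{2}} = \left(-38478\right) \left(- \frac{2}{44455}\right) = \frac{76956}{44455}$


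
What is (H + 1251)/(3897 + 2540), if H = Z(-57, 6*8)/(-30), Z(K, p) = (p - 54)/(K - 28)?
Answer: 531674/2735725 ≈ 0.19434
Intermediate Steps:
Z(K, p) = (-54 + p)/(-28 + K)
H = -1/425 (H = ((-54 + 6*8)/(-28 - 57))/(-30) = ((-54 + 48)/(-85))*(-1/30) = -1/85*(-6)*(-1/30) = (6/85)*(-1/30) = -1/425 ≈ -0.0023529)
(H + 1251)/(3897 + 2540) = (-1/425 + 1251)/(3897 + 2540) = (531674/425)/6437 = (531674/425)*(1/6437) = 531674/2735725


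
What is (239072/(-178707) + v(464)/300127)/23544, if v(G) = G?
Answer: -8958630262/157847204007027 ≈ -5.6755e-5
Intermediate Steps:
(239072/(-178707) + v(464)/300127)/23544 = (239072/(-178707) + 464/300127)/23544 = (239072*(-1/178707) + 464*(1/300127))*(1/23544) = (-239072/178707 + 464/300127)*(1/23544) = -71669042096/53634795789*1/23544 = -8958630262/157847204007027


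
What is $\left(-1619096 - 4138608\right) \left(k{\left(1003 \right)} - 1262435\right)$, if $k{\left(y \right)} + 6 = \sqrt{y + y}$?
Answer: $7268761595464 - 5757704 \sqrt{2006} \approx 7.2685 \cdot 10^{12}$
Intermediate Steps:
$k{\left(y \right)} = -6 + \sqrt{2} \sqrt{y}$ ($k{\left(y \right)} = -6 + \sqrt{y + y} = -6 + \sqrt{2 y} = -6 + \sqrt{2} \sqrt{y}$)
$\left(-1619096 - 4138608\right) \left(k{\left(1003 \right)} - 1262435\right) = \left(-1619096 - 4138608\right) \left(\left(-6 + \sqrt{2} \sqrt{1003}\right) - 1262435\right) = - 5757704 \left(\left(-6 + \sqrt{2006}\right) - 1262435\right) = - 5757704 \left(-1262441 + \sqrt{2006}\right) = 7268761595464 - 5757704 \sqrt{2006}$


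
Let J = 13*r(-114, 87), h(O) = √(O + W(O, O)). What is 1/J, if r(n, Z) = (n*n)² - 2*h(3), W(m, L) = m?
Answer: 7037334/15451509786197459 + √6/185418117434369508 ≈ 4.5545e-10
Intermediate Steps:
h(O) = √2*√O (h(O) = √(O + O) = √(2*O) = √2*√O)
r(n, Z) = n⁴ - 2*√6 (r(n, Z) = (n*n)² - 2*√2*√3 = (n²)² - 2*√6 = n⁴ - 2*√6)
J = 2195648208 - 26*√6 (J = 13*((-114)⁴ - 2*√6) = 13*(168896016 - 2*√6) = 2195648208 - 26*√6 ≈ 2.1956e+9)
1/J = 1/(2195648208 - 26*√6)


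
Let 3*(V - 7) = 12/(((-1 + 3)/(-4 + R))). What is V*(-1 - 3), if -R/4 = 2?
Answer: 68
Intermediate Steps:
R = -8 (R = -4*2 = -8)
V = -17 (V = 7 + (12/(((-1 + 3)/(-4 - 8))))/3 = 7 + (12/((2/(-12))))/3 = 7 + (12/((2*(-1/12))))/3 = 7 + (12/(-⅙))/3 = 7 + (12*(-6))/3 = 7 + (⅓)*(-72) = 7 - 24 = -17)
V*(-1 - 3) = -17*(-1 - 3) = -17*(-4) = 68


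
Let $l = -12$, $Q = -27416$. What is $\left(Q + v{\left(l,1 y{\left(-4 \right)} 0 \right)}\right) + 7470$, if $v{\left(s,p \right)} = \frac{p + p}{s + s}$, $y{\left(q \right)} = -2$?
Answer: $-19946$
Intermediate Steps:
$v{\left(s,p \right)} = \frac{p}{s}$ ($v{\left(s,p \right)} = \frac{2 p}{2 s} = 2 p \frac{1}{2 s} = \frac{p}{s}$)
$\left(Q + v{\left(l,1 y{\left(-4 \right)} 0 \right)}\right) + 7470 = \left(-27416 + \frac{1 \left(-2\right) 0}{-12}\right) + 7470 = \left(-27416 + \left(-2\right) 0 \left(- \frac{1}{12}\right)\right) + 7470 = \left(-27416 + 0 \left(- \frac{1}{12}\right)\right) + 7470 = \left(-27416 + 0\right) + 7470 = -27416 + 7470 = -19946$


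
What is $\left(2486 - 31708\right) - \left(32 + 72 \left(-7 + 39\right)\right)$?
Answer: $-31558$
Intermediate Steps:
$\left(2486 - 31708\right) - \left(32 + 72 \left(-7 + 39\right)\right) = -29222 - 2336 = -31558$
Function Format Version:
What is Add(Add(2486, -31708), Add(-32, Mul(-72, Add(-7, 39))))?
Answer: -31558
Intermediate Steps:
Add(Add(2486, -31708), Add(-32, Mul(-72, Add(-7, 39)))) = Add(-29222, Add(-32, Mul(-72, 32))) = Add(-29222, Add(-32, -2304)) = Add(-29222, -2336) = -31558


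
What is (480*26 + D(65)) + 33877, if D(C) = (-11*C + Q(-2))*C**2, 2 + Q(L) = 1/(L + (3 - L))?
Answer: -8944679/3 ≈ -2.9816e+6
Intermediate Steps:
Q(L) = -5/3 (Q(L) = -2 + 1/(L + (3 - L)) = -2 + 1/3 = -5/3)
D(C) = C**2*(-5/3 - 11*C) (D(C) = (-11*C - 5/3)*C**2 = (-5/3 - 11*C)*C**2 = C**2*(-5/3 - 11*C))
(480*26 + D(65)) + 33877 = (480*26 + (1/3)*65**2*(-5 - 33*65)) + 33877 = (12480 + (1/3)*4225*(-5 - 2145)) + 33877 = (12480 + (1/3)*4225*(-2150)) + 33877 = (12480 - 9083750/3) + 33877 = -9046310/3 + 33877 = -8944679/3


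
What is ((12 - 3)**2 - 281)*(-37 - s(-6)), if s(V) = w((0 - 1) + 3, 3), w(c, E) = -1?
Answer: 7200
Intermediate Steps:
s(V) = -1
((12 - 3)**2 - 281)*(-37 - s(-6)) = ((12 - 3)**2 - 281)*(-37 - 1*(-1)) = (9**2 - 281)*(-37 + 1) = (81 - 281)*(-36) = -200*(-36) = 7200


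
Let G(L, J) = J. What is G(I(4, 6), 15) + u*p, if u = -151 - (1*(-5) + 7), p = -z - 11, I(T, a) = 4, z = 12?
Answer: 3534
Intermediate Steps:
p = -23 (p = -1*12 - 11 = -12 - 11 = -23)
u = -153 (u = -151 - (-5 + 7) = -151 - 1*2 = -151 - 2 = -153)
G(I(4, 6), 15) + u*p = 15 - 153*(-23) = 15 + 3519 = 3534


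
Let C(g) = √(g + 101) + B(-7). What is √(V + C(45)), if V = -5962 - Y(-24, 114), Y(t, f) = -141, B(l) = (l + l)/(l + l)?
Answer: √(-5820 + √146) ≈ 76.21*I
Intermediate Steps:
B(l) = 1 (B(l) = (2*l)/((2*l)) = (2*l)*(1/(2*l)) = 1)
V = -5821 (V = -5962 - 1*(-141) = -5962 + 141 = -5821)
C(g) = 1 + √(101 + g) (C(g) = √(g + 101) + 1 = √(101 + g) + 1 = 1 + √(101 + g))
√(V + C(45)) = √(-5821 + (1 + √(101 + 45))) = √(-5821 + (1 + √146)) = √(-5820 + √146)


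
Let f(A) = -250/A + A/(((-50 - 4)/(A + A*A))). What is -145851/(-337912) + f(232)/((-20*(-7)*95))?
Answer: -29964403435279/1759490888400 ≈ -17.030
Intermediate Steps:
f(A) = -250/A + A*(-A/54 - A²/54) (f(A) = -250/A + A/((-54/(A + A²))) = -250/A + A*(-A/54 - A²/54))
-145851/(-337912) + f(232)/((-20*(-7)*95)) = -145851/(-337912) + ((1/54)*(-13500 + 232³*(-1 - 1*232))/232)/((-20*(-7)*95)) = -145851*(-1/337912) + ((1/54)*(1/232)*(-13500 + 12487168*(-1 - 232)))/((140*95)) = 145851/337912 + ((1/54)*(1/232)*(-13500 + 12487168*(-233)))/13300 = 145851/337912 + ((1/54)*(1/232)*(-13500 - 2909510144))*(1/13300) = 145851/337912 + ((1/54)*(1/232)*(-2909523644))*(1/13300) = 145851/337912 - 727380911/3132*1/13300 = 145851/337912 - 727380911/41655600 = -29964403435279/1759490888400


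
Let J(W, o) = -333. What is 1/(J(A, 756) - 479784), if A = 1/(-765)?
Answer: -1/480117 ≈ -2.0828e-6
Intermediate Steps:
A = -1/765 ≈ -0.0013072
1/(J(A, 756) - 479784) = 1/(-333 - 479784) = 1/(-480117) = -1/480117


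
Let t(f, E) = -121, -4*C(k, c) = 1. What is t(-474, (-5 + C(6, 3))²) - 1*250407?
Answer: -250528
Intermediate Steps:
C(k, c) = -¼ (C(k, c) = -¼*1 = -¼)
t(-474, (-5 + C(6, 3))²) - 1*250407 = -121 - 1*250407 = -121 - 250407 = -250528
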